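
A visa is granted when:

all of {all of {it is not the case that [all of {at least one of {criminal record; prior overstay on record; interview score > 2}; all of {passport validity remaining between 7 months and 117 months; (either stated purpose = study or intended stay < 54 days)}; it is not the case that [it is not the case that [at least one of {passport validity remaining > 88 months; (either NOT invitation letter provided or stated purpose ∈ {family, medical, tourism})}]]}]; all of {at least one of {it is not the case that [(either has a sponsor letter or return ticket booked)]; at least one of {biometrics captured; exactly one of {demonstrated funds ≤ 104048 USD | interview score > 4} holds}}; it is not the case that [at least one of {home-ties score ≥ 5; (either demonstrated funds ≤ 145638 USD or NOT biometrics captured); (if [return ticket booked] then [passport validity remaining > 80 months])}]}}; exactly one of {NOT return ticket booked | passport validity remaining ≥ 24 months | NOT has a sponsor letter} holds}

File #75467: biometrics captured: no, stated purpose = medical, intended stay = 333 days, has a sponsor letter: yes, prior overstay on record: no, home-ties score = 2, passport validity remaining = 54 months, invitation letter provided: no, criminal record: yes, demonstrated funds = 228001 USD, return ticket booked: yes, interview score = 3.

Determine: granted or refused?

Refused

Atomic conditions:
  criminal record: yes → true
  prior overstay on record: no → false
  interview score > 2: 3 > 2 is true
  passport validity remaining between 7 months and 117 months: 54 in [7, 117] is true
  stated purpose = study: medical == study is false
  intended stay < 54 days: 333 < 54 is false
  passport validity remaining > 88 months: 54 > 88 is false
  NOT invitation letter provided: no → true
  stated purpose ∈ {family, medical, tourism}: medical is in the set → true
  has a sponsor letter: yes → true
  return ticket booked: yes → true
  biometrics captured: no → false
  demonstrated funds ≤ 104048 USD: 228001 ≤ 104048 is false
  interview score > 4: 3 > 4 is false
  home-ties score ≥ 5: 2 ≥ 5 is false
  demonstrated funds ≤ 145638 USD: 228001 ≤ 145638 is false
  NOT biometrics captured: no → true
  passport validity remaining > 80 months: 54 > 80 is false
  NOT return ticket booked: yes → false
  passport validity remaining ≥ 24 months: 54 ≥ 24 is true
  NOT has a sponsor letter: yes → false
Combine:
[1.1.1.1] true OR false OR true = true
[1.1.1.2.2] false OR false = false
[1.1.1.2] true AND false = false
[1.1.1.3.1.1.2] true OR true = true
[1.1.1.3.1.1] false OR true = true
[1.1.1.3.1] NOT true = false
[1.1.1.3] NOT false = true
[1.1.1] true AND false AND true = false
[1.1] NOT false = true
[1.2.1.1.1] true OR true = true
[1.2.1.1] NOT true = false
[1.2.1.2.2] exactly-one(false, false) = false
[1.2.1.2] false OR false = false
[1.2.1] false OR false = false
[1.2.2.1.2] false OR true = true
[1.2.2.1.3] true → false = false
[1.2.2.1] false OR true OR false = true
[1.2.2] NOT true = false
[1.2] false AND false = false
[1] true AND false = false
[2] exactly-one(false, true, false) = true
[root] false AND true = false
Overall: false → refused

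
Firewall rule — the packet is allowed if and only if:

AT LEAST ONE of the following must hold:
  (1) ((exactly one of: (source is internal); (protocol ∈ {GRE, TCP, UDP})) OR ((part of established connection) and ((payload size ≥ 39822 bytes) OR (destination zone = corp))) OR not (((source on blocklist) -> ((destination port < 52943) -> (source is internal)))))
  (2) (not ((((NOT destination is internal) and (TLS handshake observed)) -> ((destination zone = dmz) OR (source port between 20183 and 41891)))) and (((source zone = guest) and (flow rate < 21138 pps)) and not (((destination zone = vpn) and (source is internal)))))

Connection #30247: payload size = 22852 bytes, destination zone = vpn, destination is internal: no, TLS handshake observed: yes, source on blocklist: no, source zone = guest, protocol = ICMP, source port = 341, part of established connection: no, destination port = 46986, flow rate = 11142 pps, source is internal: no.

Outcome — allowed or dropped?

Allowed

Atomic conditions:
  source is internal: no → false
  protocol ∈ {GRE, TCP, UDP}: ICMP is not in the set → false
  part of established connection: no → false
  payload size ≥ 39822 bytes: 22852 ≥ 39822 is false
  destination zone = corp: vpn == corp is false
  source on blocklist: no → false
  destination port < 52943: 46986 < 52943 is true
  NOT destination is internal: no → true
  TLS handshake observed: yes → true
  destination zone = dmz: vpn == dmz is false
  source port between 20183 and 41891: 341 in [20183, 41891] is false
  source zone = guest: guest == guest is true
  flow rate < 21138 pps: 11142 < 21138 is true
  destination zone = vpn: vpn == vpn is true
Combine:
[1.1] exactly-one(false, false) = false
[1.2.2] false OR false = false
[1.2] false AND false = false
[1.3.1.2] true → false = false
[1.3.1] false → false (antecedent false ⇒ implication holds) = true
[1.3] NOT true = false
[1] false OR false OR false = false
[2.1.1.1] true AND true = true
[2.1.1.2] false OR false = false
[2.1.1] true → false = false
[2.1] NOT false = true
[2.2.1] true AND true = true
[2.2.2.1] true AND false = false
[2.2.2] NOT false = true
[2.2] true AND true = true
[2] true AND true = true
[root] false OR true = true
Overall: true → allowed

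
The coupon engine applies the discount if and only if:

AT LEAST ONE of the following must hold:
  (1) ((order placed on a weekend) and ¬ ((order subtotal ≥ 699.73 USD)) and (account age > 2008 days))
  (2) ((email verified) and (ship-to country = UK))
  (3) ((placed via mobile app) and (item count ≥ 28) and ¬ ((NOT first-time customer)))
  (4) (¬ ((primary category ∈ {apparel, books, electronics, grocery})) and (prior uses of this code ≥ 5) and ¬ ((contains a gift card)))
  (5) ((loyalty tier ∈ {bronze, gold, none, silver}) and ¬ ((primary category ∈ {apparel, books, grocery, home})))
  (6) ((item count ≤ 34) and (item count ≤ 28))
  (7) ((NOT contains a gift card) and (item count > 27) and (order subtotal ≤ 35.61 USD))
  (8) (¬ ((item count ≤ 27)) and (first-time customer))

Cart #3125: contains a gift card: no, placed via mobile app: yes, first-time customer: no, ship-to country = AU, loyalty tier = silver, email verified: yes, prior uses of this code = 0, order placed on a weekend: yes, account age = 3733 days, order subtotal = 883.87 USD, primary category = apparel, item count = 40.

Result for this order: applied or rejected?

Atomic conditions:
  order placed on a weekend: yes → true
  order subtotal ≥ 699.73 USD: 883.87 ≥ 699.73 is true
  account age > 2008 days: 3733 > 2008 is true
  email verified: yes → true
  ship-to country = UK: AU == UK is false
  placed via mobile app: yes → true
  item count ≥ 28: 40 ≥ 28 is true
  NOT first-time customer: no → true
  primary category ∈ {apparel, books, electronics, grocery}: apparel is in the set → true
  prior uses of this code ≥ 5: 0 ≥ 5 is false
  contains a gift card: no → false
  loyalty tier ∈ {bronze, gold, none, silver}: silver is in the set → true
  primary category ∈ {apparel, books, grocery, home}: apparel is in the set → true
  item count ≤ 34: 40 ≤ 34 is false
  item count ≤ 28: 40 ≤ 28 is false
  NOT contains a gift card: no → true
  item count > 27: 40 > 27 is true
  order subtotal ≤ 35.61 USD: 883.87 ≤ 35.61 is false
  item count ≤ 27: 40 ≤ 27 is false
  first-time customer: no → false
Combine:
[1.2] NOT true = false
[1] true AND false AND true = false
[2] true AND false = false
[3.3] NOT true = false
[3] true AND true AND false = false
[4.1] NOT true = false
[4.3] NOT false = true
[4] false AND false AND true = false
[5.2] NOT true = false
[5] true AND false = false
[6] false AND false = false
[7] true AND true AND false = false
[8.1] NOT false = true
[8] true AND false = false
[root] false OR false OR false OR false OR false OR false OR false OR false = false
Overall: false → rejected

Rejected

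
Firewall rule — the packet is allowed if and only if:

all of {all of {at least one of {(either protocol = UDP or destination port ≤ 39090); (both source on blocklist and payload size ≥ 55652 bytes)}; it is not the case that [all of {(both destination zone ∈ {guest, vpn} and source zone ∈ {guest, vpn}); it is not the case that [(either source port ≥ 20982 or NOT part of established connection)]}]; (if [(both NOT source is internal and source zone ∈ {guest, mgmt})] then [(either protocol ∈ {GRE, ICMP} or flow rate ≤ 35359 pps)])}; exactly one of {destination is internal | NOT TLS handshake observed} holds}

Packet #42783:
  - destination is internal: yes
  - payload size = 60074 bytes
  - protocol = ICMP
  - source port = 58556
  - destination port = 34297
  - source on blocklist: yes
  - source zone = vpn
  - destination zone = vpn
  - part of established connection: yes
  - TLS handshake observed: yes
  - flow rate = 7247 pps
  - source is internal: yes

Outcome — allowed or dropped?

Atomic conditions:
  protocol = UDP: ICMP == UDP is false
  destination port ≤ 39090: 34297 ≤ 39090 is true
  source on blocklist: yes → true
  payload size ≥ 55652 bytes: 60074 ≥ 55652 is true
  destination zone ∈ {guest, vpn}: vpn is in the set → true
  source zone ∈ {guest, vpn}: vpn is in the set → true
  source port ≥ 20982: 58556 ≥ 20982 is true
  NOT part of established connection: yes → false
  NOT source is internal: yes → false
  source zone ∈ {guest, mgmt}: vpn is not in the set → false
  protocol ∈ {GRE, ICMP}: ICMP is in the set → true
  flow rate ≤ 35359 pps: 7247 ≤ 35359 is true
  destination is internal: yes → true
  NOT TLS handshake observed: yes → false
Combine:
[1.1.1] false OR true = true
[1.1.2] true AND true = true
[1.1] true OR true = true
[1.2.1.1] true AND true = true
[1.2.1.2.1] true OR false = true
[1.2.1.2] NOT true = false
[1.2.1] true AND false = false
[1.2] NOT false = true
[1.3.1] false AND false = false
[1.3.2] true OR true = true
[1.3] false → true (antecedent false ⇒ implication holds) = true
[1] true AND true AND true = true
[2] exactly-one(true, false) = true
[root] true AND true = true
Overall: true → allowed

Allowed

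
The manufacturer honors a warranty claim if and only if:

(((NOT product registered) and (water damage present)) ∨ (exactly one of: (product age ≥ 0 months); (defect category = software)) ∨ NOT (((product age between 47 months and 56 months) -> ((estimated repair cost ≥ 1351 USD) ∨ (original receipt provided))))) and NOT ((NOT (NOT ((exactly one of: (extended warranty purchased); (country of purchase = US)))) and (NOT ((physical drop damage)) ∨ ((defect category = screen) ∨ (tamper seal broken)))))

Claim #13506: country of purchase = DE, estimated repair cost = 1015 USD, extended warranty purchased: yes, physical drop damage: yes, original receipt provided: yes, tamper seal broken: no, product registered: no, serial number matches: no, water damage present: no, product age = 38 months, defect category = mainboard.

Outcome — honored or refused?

Honored

Atomic conditions:
  NOT product registered: no → true
  water damage present: no → false
  product age ≥ 0 months: 38 ≥ 0 is true
  defect category = software: mainboard == software is false
  product age between 47 months and 56 months: 38 in [47, 56] is false
  estimated repair cost ≥ 1351 USD: 1015 ≥ 1351 is false
  original receipt provided: yes → true
  extended warranty purchased: yes → true
  country of purchase = US: DE == US is false
  physical drop damage: yes → true
  defect category = screen: mainboard == screen is false
  tamper seal broken: no → false
Combine:
[1.1] true AND false = false
[1.2] exactly-one(true, false) = true
[1.3.1.2] false OR true = true
[1.3.1] false → true (antecedent false ⇒ implication holds) = true
[1.3] NOT true = false
[1] false OR true OR false = true
[2.1.1.1.1] exactly-one(true, false) = true
[2.1.1.1] NOT true = false
[2.1.1] NOT false = true
[2.1.2.1] NOT true = false
[2.1.2.2] false OR false = false
[2.1.2] false OR false = false
[2.1] true AND false = false
[2] NOT false = true
[root] true AND true = true
Overall: true → honored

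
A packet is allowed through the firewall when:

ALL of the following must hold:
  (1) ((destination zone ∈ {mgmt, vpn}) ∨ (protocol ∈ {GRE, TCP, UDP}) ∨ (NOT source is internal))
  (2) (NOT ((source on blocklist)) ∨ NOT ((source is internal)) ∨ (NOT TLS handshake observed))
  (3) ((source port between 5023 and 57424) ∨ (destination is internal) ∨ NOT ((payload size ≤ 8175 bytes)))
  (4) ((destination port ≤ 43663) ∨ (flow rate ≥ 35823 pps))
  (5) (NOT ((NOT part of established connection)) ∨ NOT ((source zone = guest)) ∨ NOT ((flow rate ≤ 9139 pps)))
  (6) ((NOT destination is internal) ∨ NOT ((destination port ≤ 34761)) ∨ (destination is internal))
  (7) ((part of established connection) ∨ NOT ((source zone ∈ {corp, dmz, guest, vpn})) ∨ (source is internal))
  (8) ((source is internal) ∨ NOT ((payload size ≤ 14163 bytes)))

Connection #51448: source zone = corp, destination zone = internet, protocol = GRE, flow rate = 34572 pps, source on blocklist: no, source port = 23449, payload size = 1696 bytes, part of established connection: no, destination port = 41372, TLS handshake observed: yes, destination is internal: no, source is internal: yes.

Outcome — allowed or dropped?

Allowed

Atomic conditions:
  destination zone ∈ {mgmt, vpn}: internet is not in the set → false
  protocol ∈ {GRE, TCP, UDP}: GRE is in the set → true
  NOT source is internal: yes → false
  source on blocklist: no → false
  source is internal: yes → true
  NOT TLS handshake observed: yes → false
  source port between 5023 and 57424: 23449 in [5023, 57424] is true
  destination is internal: no → false
  payload size ≤ 8175 bytes: 1696 ≤ 8175 is true
  destination port ≤ 43663: 41372 ≤ 43663 is true
  flow rate ≥ 35823 pps: 34572 ≥ 35823 is false
  NOT part of established connection: no → true
  source zone = guest: corp == guest is false
  flow rate ≤ 9139 pps: 34572 ≤ 9139 is false
  NOT destination is internal: no → true
  destination port ≤ 34761: 41372 ≤ 34761 is false
  part of established connection: no → false
  source zone ∈ {corp, dmz, guest, vpn}: corp is in the set → true
  payload size ≤ 14163 bytes: 1696 ≤ 14163 is true
Combine:
[1] false OR true OR false = true
[2.1] NOT false = true
[2.2] NOT true = false
[2] true OR false OR false = true
[3.3] NOT true = false
[3] true OR false OR false = true
[4] true OR false = true
[5.1] NOT true = false
[5.2] NOT false = true
[5.3] NOT false = true
[5] false OR true OR true = true
[6.2] NOT false = true
[6] true OR true OR false = true
[7.2] NOT true = false
[7] false OR false OR true = true
[8.2] NOT true = false
[8] true OR false = true
[root] true AND true AND true AND true AND true AND true AND true AND true = true
Overall: true → allowed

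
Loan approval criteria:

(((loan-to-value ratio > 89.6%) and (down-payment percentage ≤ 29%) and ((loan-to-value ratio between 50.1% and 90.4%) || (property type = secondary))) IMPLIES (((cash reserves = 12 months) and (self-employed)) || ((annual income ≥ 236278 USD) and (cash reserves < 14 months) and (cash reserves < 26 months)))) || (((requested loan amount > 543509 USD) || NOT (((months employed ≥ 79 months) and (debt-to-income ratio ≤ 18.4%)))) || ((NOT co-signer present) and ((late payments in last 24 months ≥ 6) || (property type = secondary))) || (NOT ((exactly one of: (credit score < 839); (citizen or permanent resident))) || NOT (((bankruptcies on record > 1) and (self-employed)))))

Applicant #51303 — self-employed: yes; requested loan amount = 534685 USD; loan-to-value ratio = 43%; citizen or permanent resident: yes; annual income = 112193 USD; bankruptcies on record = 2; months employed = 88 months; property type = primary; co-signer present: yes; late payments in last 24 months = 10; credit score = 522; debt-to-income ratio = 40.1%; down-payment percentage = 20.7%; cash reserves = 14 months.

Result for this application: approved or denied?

Approved

Atomic conditions:
  loan-to-value ratio > 89.6%: 43 > 89.6 is false
  down-payment percentage ≤ 29%: 20.7 ≤ 29 is true
  loan-to-value ratio between 50.1% and 90.4%: 43 in [50.1, 90.4] is false
  property type = secondary: primary == secondary is false
  cash reserves = 12 months: 14 == 12 is false
  self-employed: yes → true
  annual income ≥ 236278 USD: 112193 ≥ 236278 is false
  cash reserves < 14 months: 14 < 14 is false
  cash reserves < 26 months: 14 < 26 is true
  requested loan amount > 543509 USD: 534685 > 543509 is false
  months employed ≥ 79 months: 88 ≥ 79 is true
  debt-to-income ratio ≤ 18.4%: 40.1 ≤ 18.4 is false
  NOT co-signer present: yes → false
  late payments in last 24 months ≥ 6: 10 ≥ 6 is true
  credit score < 839: 522 < 839 is true
  citizen or permanent resident: yes → true
  bankruptcies on record > 1: 2 > 1 is true
Combine:
[1.1.3] false OR false = false
[1.1] false AND true AND false = false
[1.2.1] false AND true = false
[1.2.2] false AND false AND true = false
[1.2] false OR false = false
[1] false → false (antecedent false ⇒ implication holds) = true
[2.1.2.1] true AND false = false
[2.1.2] NOT false = true
[2.1] false OR true = true
[2.2.2] true OR false = true
[2.2] false AND true = false
[2.3.1.1] exactly-one(true, true) = false
[2.3.1] NOT false = true
[2.3.2.1] true AND true = true
[2.3.2] NOT true = false
[2.3] true OR false = true
[2] true OR false OR true = true
[root] true OR true = true
Overall: true → approved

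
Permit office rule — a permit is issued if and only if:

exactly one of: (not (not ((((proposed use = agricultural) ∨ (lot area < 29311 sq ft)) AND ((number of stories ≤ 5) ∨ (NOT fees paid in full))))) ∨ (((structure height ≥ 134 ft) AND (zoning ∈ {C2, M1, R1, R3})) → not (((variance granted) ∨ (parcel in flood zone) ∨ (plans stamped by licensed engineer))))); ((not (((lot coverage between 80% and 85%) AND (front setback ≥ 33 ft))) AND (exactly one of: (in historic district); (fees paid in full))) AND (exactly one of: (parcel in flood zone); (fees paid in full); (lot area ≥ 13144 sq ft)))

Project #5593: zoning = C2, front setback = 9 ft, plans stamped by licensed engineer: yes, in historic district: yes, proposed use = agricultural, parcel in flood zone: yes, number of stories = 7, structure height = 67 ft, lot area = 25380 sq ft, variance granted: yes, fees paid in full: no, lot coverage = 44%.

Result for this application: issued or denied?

Issued

Atomic conditions:
  proposed use = agricultural: agricultural == agricultural is true
  lot area < 29311 sq ft: 25380 < 29311 is true
  number of stories ≤ 5: 7 ≤ 5 is false
  NOT fees paid in full: no → true
  structure height ≥ 134 ft: 67 ≥ 134 is false
  zoning ∈ {C2, M1, R1, R3}: C2 is in the set → true
  variance granted: yes → true
  parcel in flood zone: yes → true
  plans stamped by licensed engineer: yes → true
  lot coverage between 80% and 85%: 44 in [80, 85] is false
  front setback ≥ 33 ft: 9 ≥ 33 is false
  in historic district: yes → true
  fees paid in full: no → false
  lot area ≥ 13144 sq ft: 25380 ≥ 13144 is true
Combine:
[1.1.1.1.1] true OR true = true
[1.1.1.1.2] false OR true = true
[1.1.1.1] true AND true = true
[1.1.1] NOT true = false
[1.1] NOT false = true
[1.2.1] false AND true = false
[1.2.2.1] true OR true OR true = true
[1.2.2] NOT true = false
[1.2] false → false (antecedent false ⇒ implication holds) = true
[1] true OR true = true
[2.1.1.1] false AND false = false
[2.1.1] NOT false = true
[2.1.2] exactly-one(true, false) = true
[2.1] true AND true = true
[2.2] exactly-one(true, false, true) = false
[2] true AND false = false
[root] exactly-one(true, false) = true
Overall: true → issued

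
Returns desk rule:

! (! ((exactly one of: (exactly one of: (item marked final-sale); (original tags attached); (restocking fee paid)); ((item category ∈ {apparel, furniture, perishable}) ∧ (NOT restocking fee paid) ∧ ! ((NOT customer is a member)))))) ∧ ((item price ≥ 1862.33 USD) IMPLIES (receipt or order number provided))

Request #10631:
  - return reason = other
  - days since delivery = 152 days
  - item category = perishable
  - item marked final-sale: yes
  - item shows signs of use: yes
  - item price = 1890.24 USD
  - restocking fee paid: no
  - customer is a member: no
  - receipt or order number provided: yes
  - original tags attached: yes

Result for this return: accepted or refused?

Refused

Atomic conditions:
  item marked final-sale: yes → true
  original tags attached: yes → true
  restocking fee paid: no → false
  item category ∈ {apparel, furniture, perishable}: perishable is in the set → true
  NOT restocking fee paid: no → true
  NOT customer is a member: no → true
  item price ≥ 1862.33 USD: 1890.24 ≥ 1862.33 is true
  receipt or order number provided: yes → true
Combine:
[1.1.1.1] exactly-one(true, true, false) = false
[1.1.1.2.3] NOT true = false
[1.1.1.2] true AND true AND false = false
[1.1.1] exactly-one(false, false) = false
[1.1] NOT false = true
[1] NOT true = false
[2] true → true = true
[root] false AND true = false
Overall: false → refused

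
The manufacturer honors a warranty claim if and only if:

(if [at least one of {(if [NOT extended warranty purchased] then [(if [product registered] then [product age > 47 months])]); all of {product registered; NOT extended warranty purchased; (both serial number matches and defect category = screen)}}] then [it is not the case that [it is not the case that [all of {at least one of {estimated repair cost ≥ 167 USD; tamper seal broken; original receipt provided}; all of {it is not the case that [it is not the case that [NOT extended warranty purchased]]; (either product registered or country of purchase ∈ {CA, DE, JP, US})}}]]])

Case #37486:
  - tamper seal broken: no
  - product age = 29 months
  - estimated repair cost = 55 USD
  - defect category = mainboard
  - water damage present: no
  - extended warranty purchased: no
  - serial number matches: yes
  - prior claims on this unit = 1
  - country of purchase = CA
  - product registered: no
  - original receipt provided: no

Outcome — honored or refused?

Refused

Atomic conditions:
  NOT extended warranty purchased: no → true
  product registered: no → false
  product age > 47 months: 29 > 47 is false
  serial number matches: yes → true
  defect category = screen: mainboard == screen is false
  estimated repair cost ≥ 167 USD: 55 ≥ 167 is false
  tamper seal broken: no → false
  original receipt provided: no → false
  country of purchase ∈ {CA, DE, JP, US}: CA is in the set → true
Combine:
[1.1.2] false → false (antecedent false ⇒ implication holds) = true
[1.1] true → true = true
[1.2.3] true AND false = false
[1.2] false AND true AND false = false
[1] true OR false = true
[2.1.1.1] false OR false OR false = false
[2.1.1.2.1.1] NOT true = false
[2.1.1.2.1] NOT false = true
[2.1.1.2.2] false OR true = true
[2.1.1.2] true AND true = true
[2.1.1] false AND true = false
[2.1] NOT false = true
[2] NOT true = false
[root] true → false = false
Overall: false → refused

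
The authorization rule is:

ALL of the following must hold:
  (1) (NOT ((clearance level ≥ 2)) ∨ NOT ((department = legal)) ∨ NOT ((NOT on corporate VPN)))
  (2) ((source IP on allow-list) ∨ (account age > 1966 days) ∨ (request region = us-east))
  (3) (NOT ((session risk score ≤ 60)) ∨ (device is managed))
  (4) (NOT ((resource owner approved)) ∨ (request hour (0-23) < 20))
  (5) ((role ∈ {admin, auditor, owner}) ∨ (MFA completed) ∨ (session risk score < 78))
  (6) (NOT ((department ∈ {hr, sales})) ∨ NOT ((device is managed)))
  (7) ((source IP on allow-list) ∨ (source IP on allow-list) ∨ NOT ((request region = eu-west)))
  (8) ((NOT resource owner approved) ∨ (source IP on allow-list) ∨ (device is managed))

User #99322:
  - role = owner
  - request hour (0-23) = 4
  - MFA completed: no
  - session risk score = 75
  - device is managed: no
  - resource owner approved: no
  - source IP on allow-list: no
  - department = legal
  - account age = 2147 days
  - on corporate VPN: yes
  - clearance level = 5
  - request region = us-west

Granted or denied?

Granted

Atomic conditions:
  clearance level ≥ 2: 5 ≥ 2 is true
  department = legal: legal == legal is true
  NOT on corporate VPN: yes → false
  source IP on allow-list: no → false
  account age > 1966 days: 2147 > 1966 is true
  request region = us-east: us-west == us-east is false
  session risk score ≤ 60: 75 ≤ 60 is false
  device is managed: no → false
  resource owner approved: no → false
  request hour (0-23) < 20: 4 < 20 is true
  role ∈ {admin, auditor, owner}: owner is in the set → true
  MFA completed: no → false
  session risk score < 78: 75 < 78 is true
  department ∈ {hr, sales}: legal is not in the set → false
  request region = eu-west: us-west == eu-west is false
  NOT resource owner approved: no → true
Combine:
[1.1] NOT true = false
[1.2] NOT true = false
[1.3] NOT false = true
[1] false OR false OR true = true
[2] false OR true OR false = true
[3.1] NOT false = true
[3] true OR false = true
[4.1] NOT false = true
[4] true OR true = true
[5] true OR false OR true = true
[6.1] NOT false = true
[6.2] NOT false = true
[6] true OR true = true
[7.3] NOT false = true
[7] false OR false OR true = true
[8] true OR false OR false = true
[root] true AND true AND true AND true AND true AND true AND true AND true = true
Overall: true → granted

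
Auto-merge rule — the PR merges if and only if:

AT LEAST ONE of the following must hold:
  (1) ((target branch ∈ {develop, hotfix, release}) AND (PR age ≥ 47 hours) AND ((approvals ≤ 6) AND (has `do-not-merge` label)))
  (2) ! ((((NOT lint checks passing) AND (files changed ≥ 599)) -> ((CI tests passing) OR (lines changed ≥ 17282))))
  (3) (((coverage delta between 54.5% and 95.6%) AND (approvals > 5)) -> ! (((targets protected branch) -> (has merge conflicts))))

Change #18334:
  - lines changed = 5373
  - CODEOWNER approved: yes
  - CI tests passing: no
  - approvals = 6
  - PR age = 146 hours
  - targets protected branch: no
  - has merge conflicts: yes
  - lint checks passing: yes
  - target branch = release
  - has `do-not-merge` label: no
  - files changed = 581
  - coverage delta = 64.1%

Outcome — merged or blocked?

Atomic conditions:
  target branch ∈ {develop, hotfix, release}: release is in the set → true
  PR age ≥ 47 hours: 146 ≥ 47 is true
  approvals ≤ 6: 6 ≤ 6 is true
  has `do-not-merge` label: no → false
  NOT lint checks passing: yes → false
  files changed ≥ 599: 581 ≥ 599 is false
  CI tests passing: no → false
  lines changed ≥ 17282: 5373 ≥ 17282 is false
  coverage delta between 54.5% and 95.6%: 64.1 in [54.5, 95.6] is true
  approvals > 5: 6 > 5 is true
  targets protected branch: no → false
  has merge conflicts: yes → true
Combine:
[1.3] true AND false = false
[1] true AND true AND false = false
[2.1.1] false AND false = false
[2.1.2] false OR false = false
[2.1] false → false (antecedent false ⇒ implication holds) = true
[2] NOT true = false
[3.1] true AND true = true
[3.2.1] false → true (antecedent false ⇒ implication holds) = true
[3.2] NOT true = false
[3] true → false = false
[root] false OR false OR false = false
Overall: false → blocked

Blocked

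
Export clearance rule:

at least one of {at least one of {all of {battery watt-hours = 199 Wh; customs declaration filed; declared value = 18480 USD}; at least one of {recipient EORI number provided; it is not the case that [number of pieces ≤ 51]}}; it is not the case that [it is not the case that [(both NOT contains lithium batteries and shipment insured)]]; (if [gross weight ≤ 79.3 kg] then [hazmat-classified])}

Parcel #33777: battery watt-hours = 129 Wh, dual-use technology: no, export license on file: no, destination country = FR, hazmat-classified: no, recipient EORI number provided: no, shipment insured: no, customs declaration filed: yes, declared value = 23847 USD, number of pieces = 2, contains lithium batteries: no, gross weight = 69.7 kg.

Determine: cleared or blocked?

Atomic conditions:
  battery watt-hours = 199 Wh: 129 == 199 is false
  customs declaration filed: yes → true
  declared value = 18480 USD: 23847 == 18480 is false
  recipient EORI number provided: no → false
  number of pieces ≤ 51: 2 ≤ 51 is true
  NOT contains lithium batteries: no → true
  shipment insured: no → false
  gross weight ≤ 79.3 kg: 69.7 ≤ 79.3 is true
  hazmat-classified: no → false
Combine:
[1.1] false AND true AND false = false
[1.2.2] NOT true = false
[1.2] false OR false = false
[1] false OR false = false
[2.1.1] true AND false = false
[2.1] NOT false = true
[2] NOT true = false
[3] true → false = false
[root] false OR false OR false = false
Overall: false → blocked

Blocked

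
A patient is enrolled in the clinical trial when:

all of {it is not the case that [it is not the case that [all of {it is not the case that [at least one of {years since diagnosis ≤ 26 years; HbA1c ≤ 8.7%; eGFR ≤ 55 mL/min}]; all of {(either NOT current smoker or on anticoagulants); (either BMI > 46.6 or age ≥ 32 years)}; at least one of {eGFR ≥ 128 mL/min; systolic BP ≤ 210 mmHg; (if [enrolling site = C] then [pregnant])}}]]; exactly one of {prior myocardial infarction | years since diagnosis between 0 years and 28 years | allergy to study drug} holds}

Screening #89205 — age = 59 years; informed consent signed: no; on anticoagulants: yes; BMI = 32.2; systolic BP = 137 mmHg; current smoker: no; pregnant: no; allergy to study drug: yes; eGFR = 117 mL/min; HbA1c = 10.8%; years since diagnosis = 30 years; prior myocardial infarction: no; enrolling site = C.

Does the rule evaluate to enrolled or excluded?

Atomic conditions:
  years since diagnosis ≤ 26 years: 30 ≤ 26 is false
  HbA1c ≤ 8.7%: 10.8 ≤ 8.7 is false
  eGFR ≤ 55 mL/min: 117 ≤ 55 is false
  NOT current smoker: no → true
  on anticoagulants: yes → true
  BMI > 46.6: 32.2 > 46.6 is false
  age ≥ 32 years: 59 ≥ 32 is true
  eGFR ≥ 128 mL/min: 117 ≥ 128 is false
  systolic BP ≤ 210 mmHg: 137 ≤ 210 is true
  enrolling site = C: C == C is true
  pregnant: no → false
  prior myocardial infarction: no → false
  years since diagnosis between 0 years and 28 years: 30 in [0, 28] is false
  allergy to study drug: yes → true
Combine:
[1.1.1.1.1] false OR false OR false = false
[1.1.1.1] NOT false = true
[1.1.1.2.1] true OR true = true
[1.1.1.2.2] false OR true = true
[1.1.1.2] true AND true = true
[1.1.1.3.3] true → false = false
[1.1.1.3] false OR true OR false = true
[1.1.1] true AND true AND true = true
[1.1] NOT true = false
[1] NOT false = true
[2] exactly-one(false, false, true) = true
[root] true AND true = true
Overall: true → enrolled

Enrolled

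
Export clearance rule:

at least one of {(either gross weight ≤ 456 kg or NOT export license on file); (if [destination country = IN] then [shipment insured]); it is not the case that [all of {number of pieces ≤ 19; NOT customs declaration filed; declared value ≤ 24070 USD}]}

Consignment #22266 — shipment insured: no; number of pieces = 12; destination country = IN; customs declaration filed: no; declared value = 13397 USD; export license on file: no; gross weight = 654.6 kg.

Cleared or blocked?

Cleared

Atomic conditions:
  gross weight ≤ 456 kg: 654.6 ≤ 456 is false
  NOT export license on file: no → true
  destination country = IN: IN == IN is true
  shipment insured: no → false
  number of pieces ≤ 19: 12 ≤ 19 is true
  NOT customs declaration filed: no → true
  declared value ≤ 24070 USD: 13397 ≤ 24070 is true
Combine:
[1] false OR true = true
[2] true → false = false
[3.1] true AND true AND true = true
[3] NOT true = false
[root] true OR false OR false = true
Overall: true → cleared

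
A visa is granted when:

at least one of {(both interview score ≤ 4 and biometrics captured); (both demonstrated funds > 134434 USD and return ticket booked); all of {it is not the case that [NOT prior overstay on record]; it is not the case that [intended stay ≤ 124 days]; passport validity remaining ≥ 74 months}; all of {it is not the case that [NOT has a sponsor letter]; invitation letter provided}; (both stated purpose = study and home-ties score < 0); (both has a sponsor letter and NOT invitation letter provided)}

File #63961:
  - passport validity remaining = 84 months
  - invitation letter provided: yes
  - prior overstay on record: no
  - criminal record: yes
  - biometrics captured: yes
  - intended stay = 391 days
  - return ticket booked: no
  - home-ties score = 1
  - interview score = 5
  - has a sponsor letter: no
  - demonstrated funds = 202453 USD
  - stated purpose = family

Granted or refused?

Refused

Atomic conditions:
  interview score ≤ 4: 5 ≤ 4 is false
  biometrics captured: yes → true
  demonstrated funds > 134434 USD: 202453 > 134434 is true
  return ticket booked: no → false
  NOT prior overstay on record: no → true
  intended stay ≤ 124 days: 391 ≤ 124 is false
  passport validity remaining ≥ 74 months: 84 ≥ 74 is true
  NOT has a sponsor letter: no → true
  invitation letter provided: yes → true
  stated purpose = study: family == study is false
  home-ties score < 0: 1 < 0 is false
  has a sponsor letter: no → false
  NOT invitation letter provided: yes → false
Combine:
[1] false AND true = false
[2] true AND false = false
[3.1] NOT true = false
[3.2] NOT false = true
[3] false AND true AND true = false
[4.1] NOT true = false
[4] false AND true = false
[5] false AND false = false
[6] false AND false = false
[root] false OR false OR false OR false OR false OR false = false
Overall: false → refused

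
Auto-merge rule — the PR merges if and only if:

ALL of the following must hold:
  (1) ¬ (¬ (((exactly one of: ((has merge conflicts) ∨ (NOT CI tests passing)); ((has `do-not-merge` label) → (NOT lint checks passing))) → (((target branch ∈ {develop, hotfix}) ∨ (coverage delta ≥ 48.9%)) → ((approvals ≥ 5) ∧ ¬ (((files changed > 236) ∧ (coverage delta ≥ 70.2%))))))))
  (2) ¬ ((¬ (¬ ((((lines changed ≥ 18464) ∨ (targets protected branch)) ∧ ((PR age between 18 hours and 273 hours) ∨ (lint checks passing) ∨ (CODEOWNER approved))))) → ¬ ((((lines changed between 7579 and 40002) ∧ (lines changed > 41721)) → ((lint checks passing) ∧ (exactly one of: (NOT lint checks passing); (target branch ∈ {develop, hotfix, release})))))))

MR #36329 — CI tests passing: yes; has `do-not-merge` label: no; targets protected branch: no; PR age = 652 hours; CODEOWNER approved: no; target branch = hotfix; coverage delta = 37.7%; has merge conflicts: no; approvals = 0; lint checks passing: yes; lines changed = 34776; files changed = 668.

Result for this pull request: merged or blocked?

Atomic conditions:
  has merge conflicts: no → false
  NOT CI tests passing: yes → false
  has `do-not-merge` label: no → false
  NOT lint checks passing: yes → false
  target branch ∈ {develop, hotfix}: hotfix is in the set → true
  coverage delta ≥ 48.9%: 37.7 ≥ 48.9 is false
  approvals ≥ 5: 0 ≥ 5 is false
  files changed > 236: 668 > 236 is true
  coverage delta ≥ 70.2%: 37.7 ≥ 70.2 is false
  lines changed ≥ 18464: 34776 ≥ 18464 is true
  targets protected branch: no → false
  PR age between 18 hours and 273 hours: 652 in [18, 273] is false
  lint checks passing: yes → true
  CODEOWNER approved: no → false
  lines changed between 7579 and 40002: 34776 in [7579, 40002] is true
  lines changed > 41721: 34776 > 41721 is false
  target branch ∈ {develop, hotfix, release}: hotfix is in the set → true
Combine:
[1.1.1.1.1] false OR false = false
[1.1.1.1.2] false → false (antecedent false ⇒ implication holds) = true
[1.1.1.1] exactly-one(false, true) = true
[1.1.1.2.1] true OR false = true
[1.1.1.2.2.2.1] true AND false = false
[1.1.1.2.2.2] NOT false = true
[1.1.1.2.2] false AND true = false
[1.1.1.2] true → false = false
[1.1.1] true → false = false
[1.1] NOT false = true
[1] NOT true = false
[2.1.1.1.1.1] true OR false = true
[2.1.1.1.1.2] false OR true OR false = true
[2.1.1.1.1] true AND true = true
[2.1.1.1] NOT true = false
[2.1.1] NOT false = true
[2.1.2.1.1] true AND false = false
[2.1.2.1.2.2] exactly-one(false, true) = true
[2.1.2.1.2] true AND true = true
[2.1.2.1] false → true (antecedent false ⇒ implication holds) = true
[2.1.2] NOT true = false
[2.1] true → false = false
[2] NOT false = true
[root] false AND true = false
Overall: false → blocked

Blocked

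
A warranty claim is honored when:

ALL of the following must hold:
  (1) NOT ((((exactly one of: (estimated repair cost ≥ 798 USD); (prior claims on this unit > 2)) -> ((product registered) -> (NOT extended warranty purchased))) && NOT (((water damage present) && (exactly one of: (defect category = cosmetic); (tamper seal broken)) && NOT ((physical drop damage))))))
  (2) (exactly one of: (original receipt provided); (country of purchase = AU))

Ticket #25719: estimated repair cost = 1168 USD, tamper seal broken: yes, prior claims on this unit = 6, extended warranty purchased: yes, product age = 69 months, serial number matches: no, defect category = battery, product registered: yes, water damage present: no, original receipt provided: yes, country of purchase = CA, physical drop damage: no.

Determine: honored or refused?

Refused

Atomic conditions:
  estimated repair cost ≥ 798 USD: 1168 ≥ 798 is true
  prior claims on this unit > 2: 6 > 2 is true
  product registered: yes → true
  NOT extended warranty purchased: yes → false
  water damage present: no → false
  defect category = cosmetic: battery == cosmetic is false
  tamper seal broken: yes → true
  physical drop damage: no → false
  original receipt provided: yes → true
  country of purchase = AU: CA == AU is false
Combine:
[1.1.1.1] exactly-one(true, true) = false
[1.1.1.2] true → false = false
[1.1.1] false → false (antecedent false ⇒ implication holds) = true
[1.1.2.1.2] exactly-one(false, true) = true
[1.1.2.1.3] NOT false = true
[1.1.2.1] false AND true AND true = false
[1.1.2] NOT false = true
[1.1] true AND true = true
[1] NOT true = false
[2] exactly-one(true, false) = true
[root] false AND true = false
Overall: false → refused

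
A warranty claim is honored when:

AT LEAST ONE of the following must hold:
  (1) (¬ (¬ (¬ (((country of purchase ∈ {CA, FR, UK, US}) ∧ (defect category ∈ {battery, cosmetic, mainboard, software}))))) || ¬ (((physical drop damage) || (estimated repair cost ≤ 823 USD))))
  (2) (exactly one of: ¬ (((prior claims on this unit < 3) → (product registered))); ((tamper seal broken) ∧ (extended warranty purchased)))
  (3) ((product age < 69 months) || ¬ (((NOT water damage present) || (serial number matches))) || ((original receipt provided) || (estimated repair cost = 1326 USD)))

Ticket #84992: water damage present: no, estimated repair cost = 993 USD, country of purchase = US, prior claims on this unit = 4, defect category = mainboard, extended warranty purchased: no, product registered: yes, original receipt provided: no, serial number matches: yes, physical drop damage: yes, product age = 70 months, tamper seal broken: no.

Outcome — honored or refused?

Atomic conditions:
  country of purchase ∈ {CA, FR, UK, US}: US is in the set → true
  defect category ∈ {battery, cosmetic, mainboard, software}: mainboard is in the set → true
  physical drop damage: yes → true
  estimated repair cost ≤ 823 USD: 993 ≤ 823 is false
  prior claims on this unit < 3: 4 < 3 is false
  product registered: yes → true
  tamper seal broken: no → false
  extended warranty purchased: no → false
  product age < 69 months: 70 < 69 is false
  NOT water damage present: no → true
  serial number matches: yes → true
  original receipt provided: no → false
  estimated repair cost = 1326 USD: 993 == 1326 is false
Combine:
[1.1.1.1.1] true AND true = true
[1.1.1.1] NOT true = false
[1.1.1] NOT false = true
[1.1] NOT true = false
[1.2.1] true OR false = true
[1.2] NOT true = false
[1] false OR false = false
[2.1.1] false → true (antecedent false ⇒ implication holds) = true
[2.1] NOT true = false
[2.2] false AND false = false
[2] exactly-one(false, false) = false
[3.2.1] true OR true = true
[3.2] NOT true = false
[3.3] false OR false = false
[3] false OR false OR false = false
[root] false OR false OR false = false
Overall: false → refused

Refused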